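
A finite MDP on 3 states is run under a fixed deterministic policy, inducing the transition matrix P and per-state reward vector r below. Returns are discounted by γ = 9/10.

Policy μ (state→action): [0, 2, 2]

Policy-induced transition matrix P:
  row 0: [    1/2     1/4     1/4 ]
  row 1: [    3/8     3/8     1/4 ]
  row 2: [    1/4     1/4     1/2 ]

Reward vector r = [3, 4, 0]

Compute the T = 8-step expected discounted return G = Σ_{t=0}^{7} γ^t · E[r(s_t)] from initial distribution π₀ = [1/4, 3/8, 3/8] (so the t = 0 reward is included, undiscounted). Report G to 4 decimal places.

G = 12.9572

t=0: π = [0.2500, 0.3750, 0.3750], E[r] = 2.2500, γ^t·E[r] = 2.250000, running G = 2.250000
t=1: π = [0.3594, 0.2969, 0.3438], E[r] = 2.2656, γ^t·E[r] = 2.039063, running G = 4.289063
t=2: π = [0.3770, 0.2871, 0.3359], E[r] = 2.2793, γ^t·E[r] = 1.846230, running G = 6.135293
t=3: π = [0.3801, 0.2859, 0.3340], E[r] = 2.2839, γ^t·E[r] = 1.664989, running G = 7.800282
t=4: π = [0.3808, 0.2857, 0.3335], E[r] = 2.2852, γ^t·E[r] = 1.499351, running G = 9.299633
t=5: π = [0.3809, 0.2857, 0.3334], E[r] = 2.2856, γ^t·E[r] = 1.349621, running G = 10.649254
t=6: π = [0.3809, 0.2857, 0.3333], E[r] = 2.2857, γ^t·E[r] = 1.214706, running G = 11.863960
t=7: π = [0.3809, 0.2857, 0.3333], E[r] = 2.2857, γ^t·E[r] = 1.093246, running G = 12.957207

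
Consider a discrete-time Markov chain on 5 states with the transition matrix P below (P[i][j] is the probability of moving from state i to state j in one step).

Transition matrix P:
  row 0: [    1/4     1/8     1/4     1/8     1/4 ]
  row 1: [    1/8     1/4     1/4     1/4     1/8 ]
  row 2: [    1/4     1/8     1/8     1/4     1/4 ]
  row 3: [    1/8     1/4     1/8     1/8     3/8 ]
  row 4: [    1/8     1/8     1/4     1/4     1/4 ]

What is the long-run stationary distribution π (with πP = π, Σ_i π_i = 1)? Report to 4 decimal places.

Balance equations π_j = Σ_i π_i·P[i][j]:
  π_0 = 1/4·π_0 + 1/8·π_1 + 1/4·π_2 + 1/8·π_3 + 1/8·π_4
  π_1 = 1/8·π_0 + 1/4·π_1 + 1/8·π_2 + 1/4·π_3 + 1/8·π_4
  π_2 = 1/4·π_0 + 1/4·π_1 + 1/8·π_2 + 1/8·π_3 + 1/4·π_4
  π_3 = 1/8·π_0 + 1/4·π_1 + 1/4·π_2 + 1/8·π_3 + 1/4·π_4
  normalize: π_0 + π_1 + π_2 + π_3 + π_4 = 1
Solving the linear system gives exactly π = [97/566, 681/3962, 113/566, 115/566, 503/1981].

π = [0.1714, 0.1719, 0.1996, 0.2032, 0.2539]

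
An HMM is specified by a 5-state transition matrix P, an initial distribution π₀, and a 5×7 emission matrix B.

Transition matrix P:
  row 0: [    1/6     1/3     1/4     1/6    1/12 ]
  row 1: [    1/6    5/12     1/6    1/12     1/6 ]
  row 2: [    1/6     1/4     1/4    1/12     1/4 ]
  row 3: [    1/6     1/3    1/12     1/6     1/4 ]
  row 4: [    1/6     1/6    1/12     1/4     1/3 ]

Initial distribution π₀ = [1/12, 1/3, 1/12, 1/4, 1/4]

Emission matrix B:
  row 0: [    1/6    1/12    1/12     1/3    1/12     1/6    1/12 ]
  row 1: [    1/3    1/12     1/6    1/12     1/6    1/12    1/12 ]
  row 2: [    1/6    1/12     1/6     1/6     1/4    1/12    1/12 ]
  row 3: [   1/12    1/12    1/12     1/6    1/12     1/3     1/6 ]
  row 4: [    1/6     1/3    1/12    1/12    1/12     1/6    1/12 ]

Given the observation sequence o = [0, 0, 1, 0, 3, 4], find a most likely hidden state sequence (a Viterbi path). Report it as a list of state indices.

path = [1, 1, 1, 1, 0, 2]

t=0: δ = [1.389e-02, 1.111e-01, 1.389e-02, 2.083e-02, 4.167e-02]  (obs o_0=0)
t=1: δ = [3.086e-03, 1.543e-02, 3.086e-03, 8.681e-04, 3.086e-03]  ψ = [1, 1, 1, 4, 1]  (obs o_1=0)
t=2: δ = [2.143e-04, 5.358e-04, 2.143e-04, 1.072e-04, 8.573e-04]  ψ = [1, 1, 1, 1, 1]  (obs o_2=1)
t=3: δ = [2.381e-05, 7.442e-05, 1.488e-05, 1.786e-05, 4.763e-05]  ψ = [4, 1, 1, 4, 4]  (obs o_3=0)
t=4: δ = [4.135e-06, 2.584e-06, 2.067e-06, 1.985e-06, 1.323e-06]  ψ = [1, 1, 1, 4, 4]  (obs o_4=3)
t=5: δ = [5.742e-08, 2.297e-07, 2.584e-07, 5.742e-08, 4.307e-08]  ψ = [0, 0, 0, 0, 2]  (obs o_5=4)
backtrack: best end state = 2; path = [1, 1, 1, 1, 0, 2]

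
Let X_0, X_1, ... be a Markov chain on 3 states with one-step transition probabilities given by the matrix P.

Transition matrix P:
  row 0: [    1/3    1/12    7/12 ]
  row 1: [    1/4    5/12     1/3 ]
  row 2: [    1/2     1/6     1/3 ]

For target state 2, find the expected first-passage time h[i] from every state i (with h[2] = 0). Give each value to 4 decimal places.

First-step conditioning: h[2] = 0; for i ≠ 2, h[i] = 1 + Σ_k P[i][k]·h[k].
  h[0] = 1 + 1/3·h[0] + 1/12·h[1]
  h[1] = 1 + 1/4·h[0] + 5/12·h[1]
Solving the 2×2 linear system over states ≠ 2 gives exactly h = [96/53, 132/53, 0] (h[2] = 0 is the target).

h = [1.8113, 2.4906, 0.0000]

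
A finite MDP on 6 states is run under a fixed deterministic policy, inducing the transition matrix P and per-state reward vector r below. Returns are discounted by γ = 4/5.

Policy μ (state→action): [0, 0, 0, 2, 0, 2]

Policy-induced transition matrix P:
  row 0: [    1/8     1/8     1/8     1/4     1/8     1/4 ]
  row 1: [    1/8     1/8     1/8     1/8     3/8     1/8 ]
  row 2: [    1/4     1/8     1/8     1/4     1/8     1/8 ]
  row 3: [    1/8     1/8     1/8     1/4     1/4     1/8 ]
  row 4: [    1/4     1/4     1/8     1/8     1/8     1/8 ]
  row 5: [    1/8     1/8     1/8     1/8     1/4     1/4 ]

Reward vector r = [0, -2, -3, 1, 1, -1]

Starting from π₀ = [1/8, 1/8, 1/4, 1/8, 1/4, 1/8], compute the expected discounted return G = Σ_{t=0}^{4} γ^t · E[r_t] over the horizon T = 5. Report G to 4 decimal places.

G = -1.8267

t=0: π = [0.1250, 0.1250, 0.2500, 0.1250, 0.2500, 0.1250], E[r] = -0.7500, γ^t·E[r] = -0.750000, running G = -0.750000
t=1: π = [0.1875, 0.1563, 0.1250, 0.1875, 0.1875, 0.1563], E[r] = -0.4688, γ^t·E[r] = -0.375000, running G = -1.125000
t=2: π = [0.1641, 0.1484, 0.1250, 0.1875, 0.2070, 0.1680], E[r] = -0.4453, γ^t·E[r] = -0.285000, running G = -1.410000
t=3: π = [0.1665, 0.1509, 0.1250, 0.1846, 0.2065, 0.1665], E[r] = -0.4521, γ^t·E[r] = -0.231500, running G = -1.641500
t=4: π = [0.1664, 0.1508, 0.1250, 0.1845, 0.2066, 0.1666], E[r] = -0.4521, γ^t·E[r] = -0.185200, running G = -1.826700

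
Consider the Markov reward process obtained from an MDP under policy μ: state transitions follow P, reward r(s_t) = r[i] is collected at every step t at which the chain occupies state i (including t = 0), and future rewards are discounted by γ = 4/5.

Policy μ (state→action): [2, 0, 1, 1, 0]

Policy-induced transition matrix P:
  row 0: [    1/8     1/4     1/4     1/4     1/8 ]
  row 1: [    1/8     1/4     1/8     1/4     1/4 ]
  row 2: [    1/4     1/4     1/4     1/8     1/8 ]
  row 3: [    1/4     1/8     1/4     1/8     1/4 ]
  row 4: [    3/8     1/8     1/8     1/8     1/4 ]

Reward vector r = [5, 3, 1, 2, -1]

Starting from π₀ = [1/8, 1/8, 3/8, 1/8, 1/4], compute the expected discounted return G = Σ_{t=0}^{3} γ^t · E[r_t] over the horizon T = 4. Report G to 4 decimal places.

t=0: π = [0.1250, 0.1250, 0.3750, 0.1250, 0.2500], E[r] = 1.3750, γ^t·E[r] = 1.375000, running G = 1.375000
t=1: π = [0.2500, 0.2031, 0.2031, 0.1563, 0.1875], E[r] = 2.1875, γ^t·E[r] = 1.750000, running G = 3.125000
t=2: π = [0.2168, 0.2070, 0.2012, 0.1816, 0.1934], E[r] = 2.0762, γ^t·E[r] = 1.328750, running G = 4.453750
t=3: π = [0.2212, 0.2031, 0.2000, 0.1780, 0.1978], E[r] = 2.0735, γ^t·E[r] = 1.061625, running G = 5.515375

G = 5.5154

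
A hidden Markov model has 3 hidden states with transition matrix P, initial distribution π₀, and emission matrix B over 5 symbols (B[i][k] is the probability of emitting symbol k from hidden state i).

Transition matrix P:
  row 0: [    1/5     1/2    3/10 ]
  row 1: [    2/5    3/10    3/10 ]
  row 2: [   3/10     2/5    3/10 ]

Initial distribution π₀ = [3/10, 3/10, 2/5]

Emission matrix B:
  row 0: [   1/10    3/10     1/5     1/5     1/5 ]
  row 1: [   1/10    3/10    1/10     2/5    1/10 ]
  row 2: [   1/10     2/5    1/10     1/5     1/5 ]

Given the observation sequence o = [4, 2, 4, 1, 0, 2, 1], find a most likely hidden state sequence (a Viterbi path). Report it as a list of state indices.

t=0: δ = [6.000e-02, 3.000e-02, 8.000e-02]  (obs o_0=4)
t=1: δ = [4.800e-03, 3.200e-03, 2.400e-03]  ψ = [2, 2, 2]  (obs o_1=2)
t=2: δ = [2.560e-04, 2.400e-04, 2.880e-04]  ψ = [1, 0, 0]  (obs o_2=4)
t=3: δ = [2.880e-05, 3.840e-05, 3.456e-05]  ψ = [1, 0, 2]  (obs o_3=1)
t=4: δ = [1.536e-06, 1.440e-06, 1.152e-06]  ψ = [1, 0, 1]  (obs o_4=0)
t=5: δ = [1.152e-07, 7.680e-08, 4.608e-08]  ψ = [1, 0, 0]  (obs o_5=2)
t=6: δ = [9.216e-09, 1.728e-08, 1.382e-08]  ψ = [1, 0, 0]  (obs o_6=1)
backtrack: best end state = 1; path = [2, 0, 1, 0, 1, 0, 1]

path = [2, 0, 1, 0, 1, 0, 1]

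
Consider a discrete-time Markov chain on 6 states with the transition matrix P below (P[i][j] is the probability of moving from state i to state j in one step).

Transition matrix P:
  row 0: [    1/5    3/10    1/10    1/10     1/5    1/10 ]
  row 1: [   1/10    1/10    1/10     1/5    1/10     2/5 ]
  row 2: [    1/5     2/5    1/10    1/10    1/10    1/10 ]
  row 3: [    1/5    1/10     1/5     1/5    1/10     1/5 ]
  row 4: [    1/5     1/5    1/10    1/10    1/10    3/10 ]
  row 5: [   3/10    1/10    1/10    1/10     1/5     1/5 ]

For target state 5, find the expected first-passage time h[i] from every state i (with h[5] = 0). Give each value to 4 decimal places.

First-step conditioning: h[5] = 0; for i ≠ 5, h[i] = 1 + Σ_k P[i][k]·h[k].
  h[0] = 1 + 1/5·h[0] + 3/10·h[1] + 1/10·h[2] + 1/10·h[3] + 1/5·h[4]
  h[1] = 1 + 1/10·h[0] + 1/10·h[1] + 1/10·h[2] + 1/5·h[3] + 1/10·h[4]
  h[2] = 1 + 1/5·h[0] + 2/5·h[1] + 1/10·h[2] + 1/10·h[3] + 1/10·h[4]
  h[3] = 1 + 1/5·h[0] + 1/10·h[1] + 1/5·h[2] + 1/5·h[3] + 1/10·h[4]
  h[4] = 1 + 1/5·h[0] + 1/5·h[1] + 1/10·h[2] + 1/10·h[3] + 1/10·h[4]
Solving the 5×5 linear system over states ≠ 5 gives exactly h = [9990/2087, 22775/6261, 9910/2087, 28745/6261, 25175/6261, 0] (h[5] = 0 is the target).

h = [4.7868, 3.6376, 4.7484, 4.5911, 4.0209, 0.0000]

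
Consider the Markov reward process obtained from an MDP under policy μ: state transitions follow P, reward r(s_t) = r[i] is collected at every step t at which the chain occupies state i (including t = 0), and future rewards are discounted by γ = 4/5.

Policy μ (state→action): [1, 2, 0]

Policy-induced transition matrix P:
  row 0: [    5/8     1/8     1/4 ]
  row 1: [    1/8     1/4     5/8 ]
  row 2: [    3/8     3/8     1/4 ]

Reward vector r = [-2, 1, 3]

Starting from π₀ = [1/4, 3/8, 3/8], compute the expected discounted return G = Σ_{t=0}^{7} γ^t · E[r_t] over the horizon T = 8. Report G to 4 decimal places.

G = 2.6833

t=0: π = [0.2500, 0.3750, 0.3750], E[r] = 1.0000, γ^t·E[r] = 1.000000, running G = 1.000000
t=1: π = [0.3438, 0.2656, 0.3906], E[r] = 0.7500, γ^t·E[r] = 0.600000, running G = 1.600000
t=2: π = [0.3945, 0.2559, 0.3496], E[r] = 0.5156, γ^t·E[r] = 0.330000, running G = 1.930000
t=3: π = [0.4097, 0.2444, 0.3459], E[r] = 0.4629, γ^t·E[r] = 0.237000, running G = 2.167000
t=4: π = [0.4163, 0.2420, 0.3416], E[r] = 0.4343, γ^t·E[r] = 0.177900, running G = 2.344900
t=5: π = [0.4186, 0.2407, 0.3408], E[r] = 0.4258, γ^t·E[r] = 0.139530, running G = 2.484430
t=6: π = [0.4195, 0.2403, 0.3402], E[r] = 0.4221, γ^t·E[r] = 0.110643, running G = 2.595073
t=7: π = [0.4198, 0.2401, 0.3401], E[r] = 0.4208, γ^t·E[r] = 0.088249, running G = 2.683322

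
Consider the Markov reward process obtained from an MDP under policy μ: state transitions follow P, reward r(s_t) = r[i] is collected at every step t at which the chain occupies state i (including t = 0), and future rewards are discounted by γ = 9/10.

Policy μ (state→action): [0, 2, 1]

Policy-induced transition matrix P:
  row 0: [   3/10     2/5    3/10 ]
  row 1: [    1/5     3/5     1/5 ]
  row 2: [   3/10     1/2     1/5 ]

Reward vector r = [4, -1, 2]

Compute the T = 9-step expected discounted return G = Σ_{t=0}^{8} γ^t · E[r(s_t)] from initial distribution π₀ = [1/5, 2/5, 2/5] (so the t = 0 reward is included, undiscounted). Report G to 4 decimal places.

G = 5.9174

t=0: π = [0.2000, 0.4000, 0.4000], E[r] = 1.2000, γ^t·E[r] = 1.200000, running G = 1.200000
t=1: π = [0.2600, 0.5200, 0.2200], E[r] = 0.9600, γ^t·E[r] = 0.864000, running G = 2.064000
t=2: π = [0.2480, 0.5260, 0.2260], E[r] = 0.9180, γ^t·E[r] = 0.743580, running G = 2.807580
t=3: π = [0.2474, 0.5278, 0.2248], E[r] = 0.9114, γ^t·E[r] = 0.664411, running G = 3.471991
t=4: π = [0.2472, 0.5280, 0.2247], E[r] = 0.9103, γ^t·E[r] = 0.597261, running G = 4.069252
t=5: π = [0.2472, 0.5281, 0.2247], E[r] = 0.9101, γ^t·E[r] = 0.537432, running G = 4.606684
t=6: π = [0.2472, 0.5281, 0.2247], E[r] = 0.9101, γ^t·E[r] = 0.483674, running G = 5.090358
t=7: π = [0.2472, 0.5281, 0.2247], E[r] = 0.9101, γ^t·E[r] = 0.435304, running G = 5.525662
t=8: π = [0.2472, 0.5281, 0.2247], E[r] = 0.9101, γ^t·E[r] = 0.391774, running G = 5.917436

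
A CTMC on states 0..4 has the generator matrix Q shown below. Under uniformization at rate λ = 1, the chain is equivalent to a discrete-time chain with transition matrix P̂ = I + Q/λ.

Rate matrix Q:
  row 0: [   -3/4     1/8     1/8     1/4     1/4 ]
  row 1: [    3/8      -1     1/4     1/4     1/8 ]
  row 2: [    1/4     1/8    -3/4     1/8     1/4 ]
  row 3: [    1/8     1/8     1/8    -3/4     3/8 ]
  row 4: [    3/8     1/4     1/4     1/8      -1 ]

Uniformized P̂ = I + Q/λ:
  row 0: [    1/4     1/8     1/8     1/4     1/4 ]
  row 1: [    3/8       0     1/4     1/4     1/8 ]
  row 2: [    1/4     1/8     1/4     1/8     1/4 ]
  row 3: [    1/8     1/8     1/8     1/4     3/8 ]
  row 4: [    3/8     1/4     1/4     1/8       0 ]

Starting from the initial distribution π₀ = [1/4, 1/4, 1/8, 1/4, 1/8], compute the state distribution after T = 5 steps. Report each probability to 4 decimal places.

t=0: π = [0.2500, 0.2500, 0.1250, 0.2500, 0.1250]
t=1: π = [0.2656, 0.1094, 0.1875, 0.2188, 0.2188]
t=2: π = [0.2637, 0.1387, 0.1895, 0.1992, 0.2090]
t=3: π = [0.2686, 0.1338, 0.1921, 0.2002, 0.2053]
t=4: π = [0.2674, 0.1339, 0.1914, 0.2003, 0.2070]
t=5: π = [0.2676, 0.1341, 0.1915, 0.2002, 0.2066]

π = [0.2676, 0.1341, 0.1915, 0.2002, 0.2066]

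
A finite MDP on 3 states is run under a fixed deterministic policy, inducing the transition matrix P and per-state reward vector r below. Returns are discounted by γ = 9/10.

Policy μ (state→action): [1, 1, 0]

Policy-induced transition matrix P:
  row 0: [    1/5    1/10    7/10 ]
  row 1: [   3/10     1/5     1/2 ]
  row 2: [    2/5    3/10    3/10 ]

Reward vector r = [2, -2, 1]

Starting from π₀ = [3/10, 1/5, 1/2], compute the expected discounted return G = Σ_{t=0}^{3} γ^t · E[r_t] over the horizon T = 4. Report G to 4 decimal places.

t=0: π = [0.3000, 0.2000, 0.5000], E[r] = 0.7000, γ^t·E[r] = 0.700000, running G = 0.700000
t=1: π = [0.3200, 0.2200, 0.4600], E[r] = 0.6600, γ^t·E[r] = 0.594000, running G = 1.294000
t=2: π = [0.3140, 0.2140, 0.4720], E[r] = 0.6720, γ^t·E[r] = 0.544320, running G = 1.838320
t=3: π = [0.3158, 0.2158, 0.4684], E[r] = 0.6684, γ^t·E[r] = 0.487264, running G = 2.325584

G = 2.3256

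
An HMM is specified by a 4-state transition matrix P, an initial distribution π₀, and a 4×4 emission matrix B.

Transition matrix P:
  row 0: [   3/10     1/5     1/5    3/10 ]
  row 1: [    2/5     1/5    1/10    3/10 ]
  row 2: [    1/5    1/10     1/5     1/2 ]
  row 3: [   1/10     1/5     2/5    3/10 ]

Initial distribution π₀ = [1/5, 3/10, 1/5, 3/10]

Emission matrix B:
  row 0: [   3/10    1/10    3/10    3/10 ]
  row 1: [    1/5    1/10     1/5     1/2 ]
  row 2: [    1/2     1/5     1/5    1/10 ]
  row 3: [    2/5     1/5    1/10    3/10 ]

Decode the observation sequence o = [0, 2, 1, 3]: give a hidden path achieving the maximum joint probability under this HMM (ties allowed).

t=0: δ = [6.000e-02, 6.000e-02, 1.000e-01, 1.200e-01]  (obs o_0=0)
t=1: δ = [7.200e-03, 4.800e-03, 9.600e-03, 5.000e-03]  ψ = [1, 3, 3, 2]  (obs o_1=2)
t=2: δ = [2.160e-04, 1.440e-04, 4.000e-04, 9.600e-04]  ψ = [0, 0, 3, 2]  (obs o_2=1)
t=3: δ = [2.880e-05, 9.600e-05, 3.840e-05, 8.640e-05]  ψ = [3, 3, 3, 3]  (obs o_3=3)
backtrack: best end state = 1; path = [3, 2, 3, 1]

path = [3, 2, 3, 1]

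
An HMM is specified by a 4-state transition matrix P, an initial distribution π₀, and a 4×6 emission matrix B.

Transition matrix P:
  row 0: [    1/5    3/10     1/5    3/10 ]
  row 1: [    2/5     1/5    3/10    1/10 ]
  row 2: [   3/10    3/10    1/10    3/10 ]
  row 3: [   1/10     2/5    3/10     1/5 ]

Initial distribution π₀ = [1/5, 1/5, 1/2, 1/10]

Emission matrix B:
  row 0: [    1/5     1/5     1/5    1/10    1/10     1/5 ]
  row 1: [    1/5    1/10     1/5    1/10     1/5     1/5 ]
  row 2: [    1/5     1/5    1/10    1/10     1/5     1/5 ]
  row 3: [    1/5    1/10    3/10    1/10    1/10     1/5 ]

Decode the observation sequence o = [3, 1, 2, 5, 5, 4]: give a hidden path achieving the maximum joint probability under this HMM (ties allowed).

t=0: δ = [2.000e-02, 2.000e-02, 5.000e-02, 1.000e-02]  (obs o_0=3)
t=1: δ = [3.000e-03, 1.500e-03, 1.200e-03, 1.500e-03]  ψ = [2, 2, 1, 2]  (obs o_1=1)
t=2: δ = [1.200e-04, 1.800e-04, 6.000e-05, 2.700e-04]  ψ = [0, 0, 0, 0]  (obs o_2=2)
t=3: δ = [1.440e-05, 2.160e-05, 1.620e-05, 1.080e-05]  ψ = [1, 3, 3, 3]  (obs o_3=5)
t=4: δ = [1.728e-06, 9.720e-07, 1.296e-06, 9.720e-07]  ψ = [1, 2, 1, 2]  (obs o_4=5)
t=5: δ = [3.888e-08, 1.037e-07, 6.912e-08, 5.184e-08]  ψ = [1, 0, 0, 0]  (obs o_5=4)
backtrack: best end state = 1; path = [2, 0, 3, 1, 0, 1]

path = [2, 0, 3, 1, 0, 1]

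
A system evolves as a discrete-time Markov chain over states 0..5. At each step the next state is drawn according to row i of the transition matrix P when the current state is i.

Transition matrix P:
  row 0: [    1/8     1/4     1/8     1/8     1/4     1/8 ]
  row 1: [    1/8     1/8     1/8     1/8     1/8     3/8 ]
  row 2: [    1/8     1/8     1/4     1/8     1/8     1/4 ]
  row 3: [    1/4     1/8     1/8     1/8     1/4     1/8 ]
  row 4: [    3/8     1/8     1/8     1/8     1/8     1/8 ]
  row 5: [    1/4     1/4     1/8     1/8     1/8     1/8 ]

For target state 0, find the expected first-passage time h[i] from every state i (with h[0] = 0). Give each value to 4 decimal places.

h = [0.0000, 4.8815, 4.9512, 4.2561, 3.7832, 4.3934]

First-step conditioning: h[0] = 0; for i ≠ 0, h[i] = 1 + Σ_k P[i][k]·h[k].
  h[1] = 1 + 1/8·h[1] + 1/8·h[2] + 1/8·h[3] + 1/8·h[4] + 3/8·h[5]
  h[2] = 1 + 1/8·h[1] + 1/4·h[2] + 1/8·h[3] + 1/8·h[4] + 1/4·h[5]
  h[3] = 1 + 1/8·h[1] + 1/8·h[2] + 1/8·h[3] + 1/4·h[4] + 1/8·h[5]
  h[4] = 1 + 1/8·h[1] + 1/8·h[2] + 1/8·h[3] + 1/8·h[4] + 1/8·h[5]
  h[5] = 1 + 1/4·h[1] + 1/8·h[2] + 1/8·h[3] + 1/8·h[4] + 1/8·h[5]
Solving the 5×5 linear system over states ≠ 0 gives exactly h = [0, 17920/3671, 18176/3671, 15624/3671, 13888/3671, 16128/3671] (h[0] = 0 is the target).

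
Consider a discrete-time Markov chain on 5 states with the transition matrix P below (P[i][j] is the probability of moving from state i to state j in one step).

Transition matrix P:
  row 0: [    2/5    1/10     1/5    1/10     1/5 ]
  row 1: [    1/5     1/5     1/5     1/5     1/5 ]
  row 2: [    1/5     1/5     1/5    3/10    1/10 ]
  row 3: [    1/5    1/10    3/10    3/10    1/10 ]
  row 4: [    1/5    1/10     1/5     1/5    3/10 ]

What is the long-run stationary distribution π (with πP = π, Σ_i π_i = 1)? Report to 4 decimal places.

π = [0.2500, 0.1358, 0.2219, 0.2191, 0.1732]

Balance equations π_j = Σ_i π_i·P[i][j]:
  π_0 = 2/5·π_0 + 1/5·π_1 + 1/5·π_2 + 1/5·π_3 + 1/5·π_4
  π_1 = 1/10·π_0 + 1/5·π_1 + 1/5·π_2 + 1/10·π_3 + 1/10·π_4
  π_2 = 1/5·π_0 + 1/5·π_1 + 1/5·π_2 + 3/10·π_3 + 1/5·π_4
  π_3 = 1/10·π_0 + 1/5·π_1 + 3/10·π_2 + 3/10·π_3 + 1/5·π_4
  normalize: π_0 + π_1 + π_2 + π_3 + π_4 = 1
Solving the linear system gives exactly π = [1/4, 145/1068, 79/356, 39/178, 185/1068].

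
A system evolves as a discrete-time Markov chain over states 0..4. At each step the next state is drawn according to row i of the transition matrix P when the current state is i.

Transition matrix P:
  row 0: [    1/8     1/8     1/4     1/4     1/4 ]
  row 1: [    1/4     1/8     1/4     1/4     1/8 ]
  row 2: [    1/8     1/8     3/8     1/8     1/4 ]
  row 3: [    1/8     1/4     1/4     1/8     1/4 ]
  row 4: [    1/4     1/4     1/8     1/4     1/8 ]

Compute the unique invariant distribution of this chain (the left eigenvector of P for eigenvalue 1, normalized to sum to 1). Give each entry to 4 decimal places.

π = [0.1722, 0.1746, 0.2567, 0.1937, 0.2028]

Balance equations π_j = Σ_i π_i·P[i][j]:
  π_0 = 1/8·π_0 + 1/4·π_1 + 1/8·π_2 + 1/8·π_3 + 1/4·π_4
  π_1 = 1/8·π_0 + 1/8·π_1 + 1/8·π_2 + 1/4·π_3 + 1/4·π_4
  π_2 = 1/4·π_0 + 1/4·π_1 + 3/8·π_2 + 1/4·π_3 + 1/8·π_4
  π_3 = 1/4·π_0 + 1/4·π_1 + 1/8·π_2 + 1/8·π_3 + 1/4·π_4
  normalize: π_0 + π_1 + π_2 + π_3 + π_4 = 1
Solving the linear system gives exactly π = [99/575, 803/4600, 1181/4600, 891/4600, 933/4600].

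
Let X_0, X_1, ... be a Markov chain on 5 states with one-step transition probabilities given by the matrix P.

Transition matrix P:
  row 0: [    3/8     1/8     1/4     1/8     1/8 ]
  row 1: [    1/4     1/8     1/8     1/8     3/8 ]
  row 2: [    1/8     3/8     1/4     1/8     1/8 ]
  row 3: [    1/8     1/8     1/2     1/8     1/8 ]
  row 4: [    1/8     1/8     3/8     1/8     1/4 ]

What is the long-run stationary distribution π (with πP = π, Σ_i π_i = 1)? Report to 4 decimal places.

Balance equations π_j = Σ_i π_i·P[i][j]:
  π_0 = 3/8·π_0 + 1/4·π_1 + 1/8·π_2 + 1/8·π_3 + 1/8·π_4
  π_1 = 1/8·π_0 + 1/8·π_1 + 3/8·π_2 + 1/8·π_3 + 1/8·π_4
  π_2 = 1/4·π_0 + 1/8·π_1 + 1/4·π_2 + 1/2·π_3 + 3/8·π_4
  π_3 = 1/8·π_0 + 1/8·π_1 + 1/8·π_2 + 1/8·π_3 + 1/8·π_4
  normalize: π_0 + π_1 + π_2 + π_3 + π_4 = 1
Solving the linear system gives exactly π = [365/1832, 179/916, 129/458, 1/8, 91/458].

π = [0.1992, 0.1954, 0.2817, 0.1250, 0.1987]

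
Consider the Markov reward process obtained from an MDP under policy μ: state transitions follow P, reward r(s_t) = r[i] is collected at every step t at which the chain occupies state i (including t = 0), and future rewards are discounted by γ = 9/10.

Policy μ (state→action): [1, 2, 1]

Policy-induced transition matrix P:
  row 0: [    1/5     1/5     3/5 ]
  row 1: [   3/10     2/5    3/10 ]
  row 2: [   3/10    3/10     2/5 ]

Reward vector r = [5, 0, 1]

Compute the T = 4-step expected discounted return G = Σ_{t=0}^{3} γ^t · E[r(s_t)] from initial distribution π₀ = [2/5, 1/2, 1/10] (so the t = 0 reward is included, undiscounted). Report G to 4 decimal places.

G = 6.4107

t=0: π = [0.4000, 0.5000, 0.1000], E[r] = 2.1000, γ^t·E[r] = 2.100000, running G = 2.100000
t=1: π = [0.2600, 0.3100, 0.4300], E[r] = 1.7300, γ^t·E[r] = 1.557000, running G = 3.657000
t=2: π = [0.2740, 0.3050, 0.4210], E[r] = 1.7910, γ^t·E[r] = 1.450710, running G = 5.107710
t=3: π = [0.2726, 0.3031, 0.4243], E[r] = 1.7873, γ^t·E[r] = 1.302942, running G = 6.410652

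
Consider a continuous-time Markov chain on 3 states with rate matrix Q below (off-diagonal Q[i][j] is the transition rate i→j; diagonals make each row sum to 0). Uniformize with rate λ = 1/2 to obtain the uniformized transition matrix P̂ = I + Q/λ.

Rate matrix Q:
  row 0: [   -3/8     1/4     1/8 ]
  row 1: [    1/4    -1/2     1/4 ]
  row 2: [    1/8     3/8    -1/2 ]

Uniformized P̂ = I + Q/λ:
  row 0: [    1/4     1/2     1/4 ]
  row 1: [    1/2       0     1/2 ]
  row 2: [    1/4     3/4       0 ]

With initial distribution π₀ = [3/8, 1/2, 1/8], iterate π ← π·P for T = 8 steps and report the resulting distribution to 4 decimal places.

π = [0.3428, 0.3845, 0.2726]

t=0: π = [0.3750, 0.5000, 0.1250]
t=1: π = [0.3750, 0.2813, 0.3438]
t=2: π = [0.3203, 0.4453, 0.2344]
t=3: π = [0.3613, 0.3359, 0.3027]
t=4: π = [0.3340, 0.4077, 0.2583]
t=5: π = [0.3519, 0.3607, 0.2874]
t=6: π = [0.3402, 0.3915, 0.2683]
t=7: π = [0.3479, 0.3713, 0.2808]
t=8: π = [0.3428, 0.3845, 0.2726]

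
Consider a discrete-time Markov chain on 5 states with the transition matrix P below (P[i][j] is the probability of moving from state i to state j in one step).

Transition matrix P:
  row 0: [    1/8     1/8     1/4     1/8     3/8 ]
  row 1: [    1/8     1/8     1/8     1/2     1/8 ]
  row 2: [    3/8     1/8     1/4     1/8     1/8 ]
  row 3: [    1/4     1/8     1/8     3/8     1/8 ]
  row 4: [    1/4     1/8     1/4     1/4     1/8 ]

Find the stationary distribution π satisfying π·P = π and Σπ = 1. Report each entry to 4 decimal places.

π = [0.2308, 0.1250, 0.2019, 0.2596, 0.1827]

Balance equations π_j = Σ_i π_i·P[i][j]:
  π_0 = 1/8·π_0 + 1/8·π_1 + 3/8·π_2 + 1/4·π_3 + 1/4·π_4
  π_1 = 1/8·π_0 + 1/8·π_1 + 1/8·π_2 + 1/8·π_3 + 1/8·π_4
  π_2 = 1/4·π_0 + 1/8·π_1 + 1/4·π_2 + 1/8·π_3 + 1/4·π_4
  π_3 = 1/8·π_0 + 1/2·π_1 + 1/8·π_2 + 3/8·π_3 + 1/4·π_4
  normalize: π_0 + π_1 + π_2 + π_3 + π_4 = 1
Solving the linear system gives exactly π = [3/13, 1/8, 21/104, 27/104, 19/104].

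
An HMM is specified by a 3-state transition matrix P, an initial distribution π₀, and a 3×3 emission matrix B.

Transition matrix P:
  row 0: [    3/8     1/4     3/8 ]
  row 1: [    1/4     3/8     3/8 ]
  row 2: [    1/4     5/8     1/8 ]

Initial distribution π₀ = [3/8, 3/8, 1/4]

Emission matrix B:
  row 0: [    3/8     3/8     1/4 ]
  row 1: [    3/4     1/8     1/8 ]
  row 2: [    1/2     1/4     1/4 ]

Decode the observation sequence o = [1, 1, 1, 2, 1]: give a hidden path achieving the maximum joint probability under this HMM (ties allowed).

path = [0, 0, 0, 0, 0]

t=0: δ = [1.406e-01, 4.688e-02, 6.250e-02]  (obs o_0=1)
t=1: δ = [1.978e-02, 4.883e-03, 1.318e-02]  ψ = [0, 2, 0]  (obs o_1=1)
t=2: δ = [2.781e-03, 1.030e-03, 1.854e-03]  ψ = [0, 2, 0]  (obs o_2=1)
t=3: δ = [2.607e-04, 1.448e-04, 2.607e-04]  ψ = [0, 2, 0]  (obs o_3=2)
t=4: δ = [3.666e-05, 2.037e-05, 2.444e-05]  ψ = [0, 2, 0]  (obs o_4=1)
backtrack: best end state = 0; path = [0, 0, 0, 0, 0]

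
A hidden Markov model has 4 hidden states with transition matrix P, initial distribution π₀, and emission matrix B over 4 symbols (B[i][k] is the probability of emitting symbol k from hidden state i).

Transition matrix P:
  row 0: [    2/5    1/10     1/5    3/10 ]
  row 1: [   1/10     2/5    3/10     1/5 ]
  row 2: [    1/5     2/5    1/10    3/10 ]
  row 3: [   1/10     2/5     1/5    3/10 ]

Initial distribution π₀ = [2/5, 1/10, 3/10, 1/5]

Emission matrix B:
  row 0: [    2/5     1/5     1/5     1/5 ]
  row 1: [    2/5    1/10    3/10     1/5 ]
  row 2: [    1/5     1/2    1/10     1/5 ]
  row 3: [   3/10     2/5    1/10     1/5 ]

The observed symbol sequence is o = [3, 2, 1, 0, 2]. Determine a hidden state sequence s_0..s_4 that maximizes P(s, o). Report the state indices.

path = [2, 1, 2, 1, 1]

t=0: δ = [8.000e-02, 2.000e-02, 6.000e-02, 4.000e-02]  (obs o_0=3)
t=1: δ = [6.400e-03, 7.200e-03, 1.600e-03, 2.400e-03]  ψ = [0, 2, 0, 0]  (obs o_1=2)
t=2: δ = [5.120e-04, 2.880e-04, 1.080e-03, 7.680e-04]  ψ = [0, 1, 1, 0]  (obs o_2=1)
t=3: δ = [8.640e-05, 1.728e-04, 3.072e-05, 9.720e-05]  ψ = [2, 2, 3, 2]  (obs o_3=0)
t=4: δ = [6.912e-06, 2.074e-05, 5.184e-06, 3.456e-06]  ψ = [0, 1, 1, 1]  (obs o_4=2)
backtrack: best end state = 1; path = [2, 1, 2, 1, 1]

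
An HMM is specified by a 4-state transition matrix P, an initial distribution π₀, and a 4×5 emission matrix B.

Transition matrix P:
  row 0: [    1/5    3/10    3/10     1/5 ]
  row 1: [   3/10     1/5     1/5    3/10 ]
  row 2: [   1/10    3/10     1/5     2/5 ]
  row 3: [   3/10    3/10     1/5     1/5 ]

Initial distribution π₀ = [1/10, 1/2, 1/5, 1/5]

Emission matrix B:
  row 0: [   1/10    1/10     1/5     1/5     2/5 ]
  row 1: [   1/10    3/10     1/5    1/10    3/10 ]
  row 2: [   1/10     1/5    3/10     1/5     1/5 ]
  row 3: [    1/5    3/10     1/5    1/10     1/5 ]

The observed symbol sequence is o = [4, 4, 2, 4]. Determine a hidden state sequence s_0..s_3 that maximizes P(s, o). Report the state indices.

path = [1, 0, 2, 1]

t=0: δ = [4.000e-02, 1.500e-01, 4.000e-02, 4.000e-02]  (obs o_0=4)
t=1: δ = [1.800e-02, 9.000e-03, 6.000e-03, 9.000e-03]  ψ = [1, 1, 1, 1]  (obs o_1=4)
t=2: δ = [7.200e-04, 1.080e-03, 1.620e-03, 7.200e-04]  ψ = [0, 0, 0, 0]  (obs o_2=2)
t=3: δ = [1.296e-04, 1.458e-04, 6.480e-05, 1.296e-04]  ψ = [1, 2, 2, 2]  (obs o_3=4)
backtrack: best end state = 1; path = [1, 0, 2, 1]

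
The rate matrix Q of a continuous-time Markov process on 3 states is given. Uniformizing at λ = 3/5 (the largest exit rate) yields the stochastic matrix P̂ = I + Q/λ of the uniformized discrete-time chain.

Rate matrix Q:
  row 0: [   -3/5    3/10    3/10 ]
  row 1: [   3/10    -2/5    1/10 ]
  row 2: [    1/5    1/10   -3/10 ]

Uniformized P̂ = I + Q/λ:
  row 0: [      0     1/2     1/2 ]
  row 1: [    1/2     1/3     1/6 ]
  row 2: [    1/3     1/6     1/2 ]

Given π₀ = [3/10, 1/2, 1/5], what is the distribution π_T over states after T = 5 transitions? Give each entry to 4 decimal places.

t=0: π = [0.3000, 0.5000, 0.2000]
t=1: π = [0.3167, 0.3500, 0.3333]
t=2: π = [0.2861, 0.3306, 0.3833]
t=3: π = [0.2931, 0.3171, 0.3898]
t=4: π = [0.2885, 0.3172, 0.3943]
t=5: π = [0.2900, 0.3157, 0.3943]

π = [0.2900, 0.3157, 0.3943]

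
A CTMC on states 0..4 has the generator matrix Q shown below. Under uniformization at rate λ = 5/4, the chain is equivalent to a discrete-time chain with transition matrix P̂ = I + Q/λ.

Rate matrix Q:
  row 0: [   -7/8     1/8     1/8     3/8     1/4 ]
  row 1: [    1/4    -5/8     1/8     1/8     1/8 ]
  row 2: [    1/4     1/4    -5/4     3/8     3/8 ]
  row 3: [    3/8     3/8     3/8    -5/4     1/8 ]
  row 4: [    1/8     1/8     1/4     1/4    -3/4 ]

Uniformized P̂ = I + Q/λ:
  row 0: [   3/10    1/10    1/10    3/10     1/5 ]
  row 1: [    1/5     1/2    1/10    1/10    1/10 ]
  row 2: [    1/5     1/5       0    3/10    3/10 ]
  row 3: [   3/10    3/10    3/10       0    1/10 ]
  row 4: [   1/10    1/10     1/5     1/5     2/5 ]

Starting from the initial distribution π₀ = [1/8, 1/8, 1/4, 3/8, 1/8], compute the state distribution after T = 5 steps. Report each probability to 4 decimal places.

t=0: π = [0.1250, 0.1250, 0.2500, 0.3750, 0.1250]
t=1: π = [0.2375, 0.2500, 0.1625, 0.1500, 0.2000]
t=2: π = [0.2188, 0.2463, 0.1338, 0.1850, 0.2163]
t=3: π = [0.2188, 0.2489, 0.1453, 0.1736, 0.2135]
t=4: π = [0.2179, 0.2488, 0.1416, 0.1768, 0.2150]
t=5: π = [0.2180, 0.2490, 0.1427, 0.1757, 0.2146]

π = [0.2180, 0.2490, 0.1427, 0.1757, 0.2146]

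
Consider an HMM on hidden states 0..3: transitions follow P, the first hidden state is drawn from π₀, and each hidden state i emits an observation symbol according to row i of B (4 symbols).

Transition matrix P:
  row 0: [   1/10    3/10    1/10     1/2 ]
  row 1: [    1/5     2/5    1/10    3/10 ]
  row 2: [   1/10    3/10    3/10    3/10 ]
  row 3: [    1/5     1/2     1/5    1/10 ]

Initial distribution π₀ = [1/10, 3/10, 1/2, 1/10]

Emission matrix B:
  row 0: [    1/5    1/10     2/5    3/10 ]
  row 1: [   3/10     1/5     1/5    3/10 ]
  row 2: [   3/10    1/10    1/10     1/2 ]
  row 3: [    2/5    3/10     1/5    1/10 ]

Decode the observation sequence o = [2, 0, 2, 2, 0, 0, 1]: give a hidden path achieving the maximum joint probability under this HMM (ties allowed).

path = [0, 3, 1, 0, 3, 1, 3]

t=0: δ = [4.000e-02, 6.000e-02, 5.000e-02, 2.000e-02]  (obs o_0=2)
t=1: δ = [2.400e-03, 7.200e-03, 4.500e-03, 8.000e-03]  ψ = [1, 1, 2, 0]  (obs o_1=0)
t=2: δ = [6.400e-04, 8.000e-04, 1.600e-04, 4.320e-04]  ψ = [3, 3, 3, 1]  (obs o_2=2)
t=3: δ = [6.400e-05, 6.400e-05, 8.640e-06, 6.400e-05]  ψ = [1, 1, 3, 0]  (obs o_3=2)
t=4: δ = [2.560e-06, 9.600e-06, 3.840e-06, 1.280e-05]  ψ = [1, 3, 3, 0]  (obs o_4=0)
t=5: δ = [5.120e-07, 1.920e-06, 7.680e-07, 1.152e-06]  ψ = [3, 3, 3, 1]  (obs o_5=0)
t=6: δ = [3.840e-08, 1.536e-07, 2.304e-08, 1.728e-07]  ψ = [1, 1, 2, 1]  (obs o_6=1)
backtrack: best end state = 3; path = [0, 3, 1, 0, 3, 1, 3]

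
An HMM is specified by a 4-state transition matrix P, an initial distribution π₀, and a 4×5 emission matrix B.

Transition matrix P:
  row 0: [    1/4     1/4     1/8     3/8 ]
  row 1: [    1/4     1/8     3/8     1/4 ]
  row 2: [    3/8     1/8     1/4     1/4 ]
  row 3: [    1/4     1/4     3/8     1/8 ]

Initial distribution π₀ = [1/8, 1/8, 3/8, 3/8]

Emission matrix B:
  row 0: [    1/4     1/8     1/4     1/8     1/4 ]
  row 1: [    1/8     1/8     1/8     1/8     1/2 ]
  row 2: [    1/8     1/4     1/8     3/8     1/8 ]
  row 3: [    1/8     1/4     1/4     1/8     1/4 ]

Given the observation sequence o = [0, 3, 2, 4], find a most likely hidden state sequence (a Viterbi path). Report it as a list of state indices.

t=0: δ = [3.125e-02, 1.562e-02, 4.688e-02, 4.688e-02]  (obs o_0=0)
t=1: δ = [2.197e-03, 1.465e-03, 6.592e-03, 1.465e-03]  ψ = [2, 3, 3, 0]  (obs o_1=3)
t=2: δ = [6.180e-04, 1.030e-04, 2.060e-04, 4.120e-04]  ψ = [2, 2, 2, 2]  (obs o_2=2)
t=3: δ = [3.862e-05, 7.725e-05, 1.931e-05, 5.794e-05]  ψ = [0, 0, 3, 0]  (obs o_3=4)
backtrack: best end state = 1; path = [3, 2, 0, 1]

path = [3, 2, 0, 1]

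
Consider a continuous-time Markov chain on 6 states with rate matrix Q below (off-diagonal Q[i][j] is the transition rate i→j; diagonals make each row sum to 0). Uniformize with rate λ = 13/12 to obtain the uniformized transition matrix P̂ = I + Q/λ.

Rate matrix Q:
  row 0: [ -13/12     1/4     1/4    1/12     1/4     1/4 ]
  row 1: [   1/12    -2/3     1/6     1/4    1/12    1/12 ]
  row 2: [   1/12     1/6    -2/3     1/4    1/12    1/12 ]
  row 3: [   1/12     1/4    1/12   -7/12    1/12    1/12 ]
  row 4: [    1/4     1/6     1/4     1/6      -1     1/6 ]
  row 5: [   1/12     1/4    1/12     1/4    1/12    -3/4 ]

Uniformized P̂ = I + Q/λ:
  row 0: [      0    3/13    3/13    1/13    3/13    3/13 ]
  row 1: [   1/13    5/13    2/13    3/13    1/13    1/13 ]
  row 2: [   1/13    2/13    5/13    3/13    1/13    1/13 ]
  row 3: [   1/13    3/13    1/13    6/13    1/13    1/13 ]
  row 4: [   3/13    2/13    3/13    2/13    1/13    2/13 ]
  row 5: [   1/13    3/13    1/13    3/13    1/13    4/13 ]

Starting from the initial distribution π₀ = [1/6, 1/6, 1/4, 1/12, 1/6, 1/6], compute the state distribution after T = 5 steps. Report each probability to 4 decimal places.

π = [0.0843, 0.2482, 0.1777, 0.2739, 0.0899, 0.1260]

t=0: π = [0.1667, 0.1667, 0.2500, 0.0833, 0.1667, 0.1667]
t=1: π = [0.0897, 0.2244, 0.2179, 0.2115, 0.1026, 0.1538]
t=2: π = [0.0858, 0.2406, 0.1908, 0.2579, 0.0907, 0.1341]
t=3: π = [0.0843, 0.2461, 0.1813, 0.2701, 0.0901, 0.1281]
t=4: π = [0.0843, 0.2478, 0.1785, 0.2732, 0.0899, 0.1264]
t=5: π = [0.0843, 0.2482, 0.1777, 0.2739, 0.0899, 0.1260]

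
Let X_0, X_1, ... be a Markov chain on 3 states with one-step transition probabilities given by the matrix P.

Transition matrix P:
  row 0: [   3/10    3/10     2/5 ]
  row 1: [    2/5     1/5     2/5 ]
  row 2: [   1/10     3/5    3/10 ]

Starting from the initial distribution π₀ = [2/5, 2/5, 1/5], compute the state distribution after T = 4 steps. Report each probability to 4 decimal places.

t=0: π = [0.4000, 0.4000, 0.2000]
t=1: π = [0.3000, 0.3200, 0.3800]
t=2: π = [0.2560, 0.3820, 0.3620]
t=3: π = [0.2658, 0.3704, 0.3638]
t=4: π = [0.2643, 0.3721, 0.3636]

π = [0.2643, 0.3721, 0.3636]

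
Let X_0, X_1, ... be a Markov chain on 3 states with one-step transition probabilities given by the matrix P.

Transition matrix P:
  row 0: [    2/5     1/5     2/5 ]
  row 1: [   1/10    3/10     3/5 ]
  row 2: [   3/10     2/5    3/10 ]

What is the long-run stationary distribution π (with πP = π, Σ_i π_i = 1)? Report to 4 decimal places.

Balance equations π_j = Σ_i π_i·P[i][j]:
  π_0 = 2/5·π_0 + 1/10·π_1 + 3/10·π_2
  π_1 = 1/5·π_0 + 3/10·π_1 + 2/5·π_2
  normalize: π_0 + π_1 + π_2 = 1
Solving the linear system gives exactly π = [5/19, 6/19, 8/19].

π = [0.2632, 0.3158, 0.4211]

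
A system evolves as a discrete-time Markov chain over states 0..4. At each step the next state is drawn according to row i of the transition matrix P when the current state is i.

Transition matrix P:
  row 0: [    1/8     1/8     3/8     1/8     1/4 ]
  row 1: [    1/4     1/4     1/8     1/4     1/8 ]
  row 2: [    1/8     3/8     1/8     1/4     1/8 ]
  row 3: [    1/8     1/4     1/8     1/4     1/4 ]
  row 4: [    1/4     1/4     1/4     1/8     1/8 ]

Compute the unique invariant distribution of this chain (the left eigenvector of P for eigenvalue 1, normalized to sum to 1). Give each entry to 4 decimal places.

Balance equations π_j = Σ_i π_i·P[i][j]:
  π_0 = 1/8·π_0 + 1/4·π_1 + 1/8·π_2 + 1/8·π_3 + 1/4·π_4
  π_1 = 1/8·π_0 + 1/4·π_1 + 3/8·π_2 + 1/4·π_3 + 1/4·π_4
  π_2 = 3/8·π_0 + 1/8·π_1 + 1/8·π_2 + 1/8·π_3 + 1/4·π_4
  π_3 = 1/8·π_0 + 1/4·π_1 + 1/4·π_2 + 1/4·π_3 + 1/8·π_4
  normalize: π_0 + π_1 + π_2 + π_3 + π_4 = 1
Solving the linear system gives exactly π = [13/73, 1194/4745, 907/4745, 978/4745, 821/4745].

π = [0.1781, 0.2516, 0.1911, 0.2061, 0.1730]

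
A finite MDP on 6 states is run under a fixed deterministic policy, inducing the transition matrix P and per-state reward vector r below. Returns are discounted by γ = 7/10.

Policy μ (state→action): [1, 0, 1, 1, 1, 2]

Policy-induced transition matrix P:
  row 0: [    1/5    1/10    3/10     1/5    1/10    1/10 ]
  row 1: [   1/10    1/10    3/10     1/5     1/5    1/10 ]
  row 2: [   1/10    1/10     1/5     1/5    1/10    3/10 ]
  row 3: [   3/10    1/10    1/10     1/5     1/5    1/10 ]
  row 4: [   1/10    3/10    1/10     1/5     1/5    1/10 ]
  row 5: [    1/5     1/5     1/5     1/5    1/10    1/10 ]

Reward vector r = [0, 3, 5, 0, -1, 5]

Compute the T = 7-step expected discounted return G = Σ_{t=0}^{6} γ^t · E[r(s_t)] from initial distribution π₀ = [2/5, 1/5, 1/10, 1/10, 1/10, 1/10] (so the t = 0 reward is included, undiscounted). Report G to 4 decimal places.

G = 5.6155

t=0: π = [0.4000, 0.2000, 0.1000, 0.1000, 0.1000, 0.1000], E[r] = 1.5000, γ^t·E[r] = 1.500000, running G = 1.500000
t=1: π = [0.1700, 0.1300, 0.2400, 0.2000, 0.1400, 0.1200], E[r] = 2.0500, γ^t·E[r] = 1.435000, running G = 2.935000
t=2: π = [0.1690, 0.1400, 0.1960, 0.2000, 0.1470, 0.1480], E[r] = 1.9930, γ^t·E[r] = 0.976570, running G = 3.911570
t=3: π = [0.1717, 0.1442, 0.1962, 0.2000, 0.1487, 0.1392], E[r] = 1.9609, γ^t·E[r] = 0.672589, running G = 4.584159
t=4: π = [0.1711, 0.1437, 0.1967, 0.2000, 0.1493, 0.1392], E[r] = 1.9615, γ^t·E[r] = 0.470954, running G = 5.055112
t=5: π = [0.1710, 0.1438, 0.1965, 0.2000, 0.1493, 0.1393], E[r] = 1.9615, γ^t·E[r] = 0.329669, running G = 5.384782
t=6: π = [0.1710, 0.1438, 0.1966, 0.2000, 0.1493, 0.1393], E[r] = 1.9614, γ^t·E[r] = 0.230754, running G = 5.615536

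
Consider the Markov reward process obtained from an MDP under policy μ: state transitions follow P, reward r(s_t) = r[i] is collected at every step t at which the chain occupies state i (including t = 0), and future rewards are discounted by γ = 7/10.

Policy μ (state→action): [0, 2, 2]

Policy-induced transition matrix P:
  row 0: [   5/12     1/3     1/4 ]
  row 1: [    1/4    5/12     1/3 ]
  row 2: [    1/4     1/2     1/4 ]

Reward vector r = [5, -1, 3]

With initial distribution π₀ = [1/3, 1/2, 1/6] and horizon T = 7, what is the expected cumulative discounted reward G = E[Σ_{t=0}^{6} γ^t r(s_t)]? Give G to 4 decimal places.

G = 5.7017

t=0: π = [0.3333, 0.5000, 0.1667], E[r] = 1.6667, γ^t·E[r] = 1.666667, running G = 1.666667
t=1: π = [0.3056, 0.4028, 0.2917], E[r] = 2.0000, γ^t·E[r] = 1.400000, running G = 3.066667
t=2: π = [0.3009, 0.4155, 0.2836], E[r] = 1.9398, γ^t·E[r] = 0.950509, running G = 4.017176
t=3: π = [0.3002, 0.4152, 0.2846], E[r] = 1.9394, γ^t·E[r] = 0.665224, running G = 4.682400
t=4: π = [0.3000, 0.4154, 0.2846], E[r] = 1.9386, γ^t·E[r] = 0.465448, running G = 5.147849
t=5: π = [0.3000, 0.4154, 0.2846], E[r] = 1.9385, γ^t·E[r] = 0.325801, running G = 5.473649
t=6: π = [0.3000, 0.4154, 0.2846], E[r] = 1.9385, γ^t·E[r] = 0.228058, running G = 5.701708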